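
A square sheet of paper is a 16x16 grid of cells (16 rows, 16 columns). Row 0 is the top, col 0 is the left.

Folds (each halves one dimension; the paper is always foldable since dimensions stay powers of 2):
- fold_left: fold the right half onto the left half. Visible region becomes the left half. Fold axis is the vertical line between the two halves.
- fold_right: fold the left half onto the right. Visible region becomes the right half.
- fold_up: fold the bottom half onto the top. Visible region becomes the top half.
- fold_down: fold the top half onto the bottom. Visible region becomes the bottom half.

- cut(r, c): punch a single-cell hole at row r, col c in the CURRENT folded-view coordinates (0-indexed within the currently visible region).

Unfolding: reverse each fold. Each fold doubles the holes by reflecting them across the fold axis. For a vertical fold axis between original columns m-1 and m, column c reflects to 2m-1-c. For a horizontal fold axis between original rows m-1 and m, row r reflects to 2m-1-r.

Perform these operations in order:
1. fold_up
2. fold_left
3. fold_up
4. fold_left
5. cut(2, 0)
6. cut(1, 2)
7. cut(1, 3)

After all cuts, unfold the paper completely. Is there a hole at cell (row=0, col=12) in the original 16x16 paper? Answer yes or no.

Op 1 fold_up: fold axis h@8; visible region now rows[0,8) x cols[0,16) = 8x16
Op 2 fold_left: fold axis v@8; visible region now rows[0,8) x cols[0,8) = 8x8
Op 3 fold_up: fold axis h@4; visible region now rows[0,4) x cols[0,8) = 4x8
Op 4 fold_left: fold axis v@4; visible region now rows[0,4) x cols[0,4) = 4x4
Op 5 cut(2, 0): punch at orig (2,0); cuts so far [(2, 0)]; region rows[0,4) x cols[0,4) = 4x4
Op 6 cut(1, 2): punch at orig (1,2); cuts so far [(1, 2), (2, 0)]; region rows[0,4) x cols[0,4) = 4x4
Op 7 cut(1, 3): punch at orig (1,3); cuts so far [(1, 2), (1, 3), (2, 0)]; region rows[0,4) x cols[0,4) = 4x4
Unfold 1 (reflect across v@4): 6 holes -> [(1, 2), (1, 3), (1, 4), (1, 5), (2, 0), (2, 7)]
Unfold 2 (reflect across h@4): 12 holes -> [(1, 2), (1, 3), (1, 4), (1, 5), (2, 0), (2, 7), (5, 0), (5, 7), (6, 2), (6, 3), (6, 4), (6, 5)]
Unfold 3 (reflect across v@8): 24 holes -> [(1, 2), (1, 3), (1, 4), (1, 5), (1, 10), (1, 11), (1, 12), (1, 13), (2, 0), (2, 7), (2, 8), (2, 15), (5, 0), (5, 7), (5, 8), (5, 15), (6, 2), (6, 3), (6, 4), (6, 5), (6, 10), (6, 11), (6, 12), (6, 13)]
Unfold 4 (reflect across h@8): 48 holes -> [(1, 2), (1, 3), (1, 4), (1, 5), (1, 10), (1, 11), (1, 12), (1, 13), (2, 0), (2, 7), (2, 8), (2, 15), (5, 0), (5, 7), (5, 8), (5, 15), (6, 2), (6, 3), (6, 4), (6, 5), (6, 10), (6, 11), (6, 12), (6, 13), (9, 2), (9, 3), (9, 4), (9, 5), (9, 10), (9, 11), (9, 12), (9, 13), (10, 0), (10, 7), (10, 8), (10, 15), (13, 0), (13, 7), (13, 8), (13, 15), (14, 2), (14, 3), (14, 4), (14, 5), (14, 10), (14, 11), (14, 12), (14, 13)]
Holes: [(1, 2), (1, 3), (1, 4), (1, 5), (1, 10), (1, 11), (1, 12), (1, 13), (2, 0), (2, 7), (2, 8), (2, 15), (5, 0), (5, 7), (5, 8), (5, 15), (6, 2), (6, 3), (6, 4), (6, 5), (6, 10), (6, 11), (6, 12), (6, 13), (9, 2), (9, 3), (9, 4), (9, 5), (9, 10), (9, 11), (9, 12), (9, 13), (10, 0), (10, 7), (10, 8), (10, 15), (13, 0), (13, 7), (13, 8), (13, 15), (14, 2), (14, 3), (14, 4), (14, 5), (14, 10), (14, 11), (14, 12), (14, 13)]

Answer: no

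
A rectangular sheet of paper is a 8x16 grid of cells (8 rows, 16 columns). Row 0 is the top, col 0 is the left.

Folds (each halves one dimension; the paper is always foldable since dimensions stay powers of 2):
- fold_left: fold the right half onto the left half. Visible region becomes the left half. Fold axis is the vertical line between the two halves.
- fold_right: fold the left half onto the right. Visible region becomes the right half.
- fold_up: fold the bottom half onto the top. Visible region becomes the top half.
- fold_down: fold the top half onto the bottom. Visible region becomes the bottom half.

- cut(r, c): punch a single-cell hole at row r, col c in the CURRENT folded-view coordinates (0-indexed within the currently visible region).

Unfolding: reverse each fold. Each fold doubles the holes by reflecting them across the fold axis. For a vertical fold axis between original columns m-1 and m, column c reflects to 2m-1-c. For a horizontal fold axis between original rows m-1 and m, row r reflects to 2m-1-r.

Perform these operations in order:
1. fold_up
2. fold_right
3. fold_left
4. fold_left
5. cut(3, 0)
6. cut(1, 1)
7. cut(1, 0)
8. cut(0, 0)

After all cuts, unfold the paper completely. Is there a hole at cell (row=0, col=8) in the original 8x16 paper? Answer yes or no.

Answer: yes

Derivation:
Op 1 fold_up: fold axis h@4; visible region now rows[0,4) x cols[0,16) = 4x16
Op 2 fold_right: fold axis v@8; visible region now rows[0,4) x cols[8,16) = 4x8
Op 3 fold_left: fold axis v@12; visible region now rows[0,4) x cols[8,12) = 4x4
Op 4 fold_left: fold axis v@10; visible region now rows[0,4) x cols[8,10) = 4x2
Op 5 cut(3, 0): punch at orig (3,8); cuts so far [(3, 8)]; region rows[0,4) x cols[8,10) = 4x2
Op 6 cut(1, 1): punch at orig (1,9); cuts so far [(1, 9), (3, 8)]; region rows[0,4) x cols[8,10) = 4x2
Op 7 cut(1, 0): punch at orig (1,8); cuts so far [(1, 8), (1, 9), (3, 8)]; region rows[0,4) x cols[8,10) = 4x2
Op 8 cut(0, 0): punch at orig (0,8); cuts so far [(0, 8), (1, 8), (1, 9), (3, 8)]; region rows[0,4) x cols[8,10) = 4x2
Unfold 1 (reflect across v@10): 8 holes -> [(0, 8), (0, 11), (1, 8), (1, 9), (1, 10), (1, 11), (3, 8), (3, 11)]
Unfold 2 (reflect across v@12): 16 holes -> [(0, 8), (0, 11), (0, 12), (0, 15), (1, 8), (1, 9), (1, 10), (1, 11), (1, 12), (1, 13), (1, 14), (1, 15), (3, 8), (3, 11), (3, 12), (3, 15)]
Unfold 3 (reflect across v@8): 32 holes -> [(0, 0), (0, 3), (0, 4), (0, 7), (0, 8), (0, 11), (0, 12), (0, 15), (1, 0), (1, 1), (1, 2), (1, 3), (1, 4), (1, 5), (1, 6), (1, 7), (1, 8), (1, 9), (1, 10), (1, 11), (1, 12), (1, 13), (1, 14), (1, 15), (3, 0), (3, 3), (3, 4), (3, 7), (3, 8), (3, 11), (3, 12), (3, 15)]
Unfold 4 (reflect across h@4): 64 holes -> [(0, 0), (0, 3), (0, 4), (0, 7), (0, 8), (0, 11), (0, 12), (0, 15), (1, 0), (1, 1), (1, 2), (1, 3), (1, 4), (1, 5), (1, 6), (1, 7), (1, 8), (1, 9), (1, 10), (1, 11), (1, 12), (1, 13), (1, 14), (1, 15), (3, 0), (3, 3), (3, 4), (3, 7), (3, 8), (3, 11), (3, 12), (3, 15), (4, 0), (4, 3), (4, 4), (4, 7), (4, 8), (4, 11), (4, 12), (4, 15), (6, 0), (6, 1), (6, 2), (6, 3), (6, 4), (6, 5), (6, 6), (6, 7), (6, 8), (6, 9), (6, 10), (6, 11), (6, 12), (6, 13), (6, 14), (6, 15), (7, 0), (7, 3), (7, 4), (7, 7), (7, 8), (7, 11), (7, 12), (7, 15)]
Holes: [(0, 0), (0, 3), (0, 4), (0, 7), (0, 8), (0, 11), (0, 12), (0, 15), (1, 0), (1, 1), (1, 2), (1, 3), (1, 4), (1, 5), (1, 6), (1, 7), (1, 8), (1, 9), (1, 10), (1, 11), (1, 12), (1, 13), (1, 14), (1, 15), (3, 0), (3, 3), (3, 4), (3, 7), (3, 8), (3, 11), (3, 12), (3, 15), (4, 0), (4, 3), (4, 4), (4, 7), (4, 8), (4, 11), (4, 12), (4, 15), (6, 0), (6, 1), (6, 2), (6, 3), (6, 4), (6, 5), (6, 6), (6, 7), (6, 8), (6, 9), (6, 10), (6, 11), (6, 12), (6, 13), (6, 14), (6, 15), (7, 0), (7, 3), (7, 4), (7, 7), (7, 8), (7, 11), (7, 12), (7, 15)]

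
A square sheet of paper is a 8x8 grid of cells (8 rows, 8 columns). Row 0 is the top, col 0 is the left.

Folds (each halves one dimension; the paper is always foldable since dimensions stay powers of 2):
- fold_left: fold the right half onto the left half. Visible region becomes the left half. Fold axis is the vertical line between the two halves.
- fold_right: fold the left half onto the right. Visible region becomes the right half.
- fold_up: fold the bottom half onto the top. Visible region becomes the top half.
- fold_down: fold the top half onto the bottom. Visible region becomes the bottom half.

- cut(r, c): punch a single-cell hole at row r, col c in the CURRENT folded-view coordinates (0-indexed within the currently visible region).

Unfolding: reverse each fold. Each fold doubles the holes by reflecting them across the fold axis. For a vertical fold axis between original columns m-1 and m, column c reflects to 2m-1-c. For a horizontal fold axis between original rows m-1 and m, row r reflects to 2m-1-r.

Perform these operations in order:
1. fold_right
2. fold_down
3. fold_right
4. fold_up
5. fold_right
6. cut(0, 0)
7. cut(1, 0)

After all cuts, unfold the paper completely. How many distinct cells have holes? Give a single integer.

Op 1 fold_right: fold axis v@4; visible region now rows[0,8) x cols[4,8) = 8x4
Op 2 fold_down: fold axis h@4; visible region now rows[4,8) x cols[4,8) = 4x4
Op 3 fold_right: fold axis v@6; visible region now rows[4,8) x cols[6,8) = 4x2
Op 4 fold_up: fold axis h@6; visible region now rows[4,6) x cols[6,8) = 2x2
Op 5 fold_right: fold axis v@7; visible region now rows[4,6) x cols[7,8) = 2x1
Op 6 cut(0, 0): punch at orig (4,7); cuts so far [(4, 7)]; region rows[4,6) x cols[7,8) = 2x1
Op 7 cut(1, 0): punch at orig (5,7); cuts so far [(4, 7), (5, 7)]; region rows[4,6) x cols[7,8) = 2x1
Unfold 1 (reflect across v@7): 4 holes -> [(4, 6), (4, 7), (5, 6), (5, 7)]
Unfold 2 (reflect across h@6): 8 holes -> [(4, 6), (4, 7), (5, 6), (5, 7), (6, 6), (6, 7), (7, 6), (7, 7)]
Unfold 3 (reflect across v@6): 16 holes -> [(4, 4), (4, 5), (4, 6), (4, 7), (5, 4), (5, 5), (5, 6), (5, 7), (6, 4), (6, 5), (6, 6), (6, 7), (7, 4), (7, 5), (7, 6), (7, 7)]
Unfold 4 (reflect across h@4): 32 holes -> [(0, 4), (0, 5), (0, 6), (0, 7), (1, 4), (1, 5), (1, 6), (1, 7), (2, 4), (2, 5), (2, 6), (2, 7), (3, 4), (3, 5), (3, 6), (3, 7), (4, 4), (4, 5), (4, 6), (4, 7), (5, 4), (5, 5), (5, 6), (5, 7), (6, 4), (6, 5), (6, 6), (6, 7), (7, 4), (7, 5), (7, 6), (7, 7)]
Unfold 5 (reflect across v@4): 64 holes -> [(0, 0), (0, 1), (0, 2), (0, 3), (0, 4), (0, 5), (0, 6), (0, 7), (1, 0), (1, 1), (1, 2), (1, 3), (1, 4), (1, 5), (1, 6), (1, 7), (2, 0), (2, 1), (2, 2), (2, 3), (2, 4), (2, 5), (2, 6), (2, 7), (3, 0), (3, 1), (3, 2), (3, 3), (3, 4), (3, 5), (3, 6), (3, 7), (4, 0), (4, 1), (4, 2), (4, 3), (4, 4), (4, 5), (4, 6), (4, 7), (5, 0), (5, 1), (5, 2), (5, 3), (5, 4), (5, 5), (5, 6), (5, 7), (6, 0), (6, 1), (6, 2), (6, 3), (6, 4), (6, 5), (6, 6), (6, 7), (7, 0), (7, 1), (7, 2), (7, 3), (7, 4), (7, 5), (7, 6), (7, 7)]

Answer: 64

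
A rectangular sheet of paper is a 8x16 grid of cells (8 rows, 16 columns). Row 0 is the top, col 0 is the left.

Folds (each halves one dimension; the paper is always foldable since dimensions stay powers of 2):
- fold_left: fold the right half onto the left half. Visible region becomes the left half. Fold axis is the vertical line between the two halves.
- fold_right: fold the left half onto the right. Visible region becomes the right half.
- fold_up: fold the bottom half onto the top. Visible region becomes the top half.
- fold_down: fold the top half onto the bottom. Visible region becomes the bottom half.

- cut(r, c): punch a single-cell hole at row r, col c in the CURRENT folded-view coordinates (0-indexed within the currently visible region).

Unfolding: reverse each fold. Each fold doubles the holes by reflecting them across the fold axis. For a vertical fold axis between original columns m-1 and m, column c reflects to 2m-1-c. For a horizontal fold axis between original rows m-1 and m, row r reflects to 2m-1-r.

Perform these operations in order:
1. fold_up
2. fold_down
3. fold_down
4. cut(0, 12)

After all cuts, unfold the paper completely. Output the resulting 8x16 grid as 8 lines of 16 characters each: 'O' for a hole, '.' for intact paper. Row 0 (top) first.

Op 1 fold_up: fold axis h@4; visible region now rows[0,4) x cols[0,16) = 4x16
Op 2 fold_down: fold axis h@2; visible region now rows[2,4) x cols[0,16) = 2x16
Op 3 fold_down: fold axis h@3; visible region now rows[3,4) x cols[0,16) = 1x16
Op 4 cut(0, 12): punch at orig (3,12); cuts so far [(3, 12)]; region rows[3,4) x cols[0,16) = 1x16
Unfold 1 (reflect across h@3): 2 holes -> [(2, 12), (3, 12)]
Unfold 2 (reflect across h@2): 4 holes -> [(0, 12), (1, 12), (2, 12), (3, 12)]
Unfold 3 (reflect across h@4): 8 holes -> [(0, 12), (1, 12), (2, 12), (3, 12), (4, 12), (5, 12), (6, 12), (7, 12)]

Answer: ............O...
............O...
............O...
............O...
............O...
............O...
............O...
............O...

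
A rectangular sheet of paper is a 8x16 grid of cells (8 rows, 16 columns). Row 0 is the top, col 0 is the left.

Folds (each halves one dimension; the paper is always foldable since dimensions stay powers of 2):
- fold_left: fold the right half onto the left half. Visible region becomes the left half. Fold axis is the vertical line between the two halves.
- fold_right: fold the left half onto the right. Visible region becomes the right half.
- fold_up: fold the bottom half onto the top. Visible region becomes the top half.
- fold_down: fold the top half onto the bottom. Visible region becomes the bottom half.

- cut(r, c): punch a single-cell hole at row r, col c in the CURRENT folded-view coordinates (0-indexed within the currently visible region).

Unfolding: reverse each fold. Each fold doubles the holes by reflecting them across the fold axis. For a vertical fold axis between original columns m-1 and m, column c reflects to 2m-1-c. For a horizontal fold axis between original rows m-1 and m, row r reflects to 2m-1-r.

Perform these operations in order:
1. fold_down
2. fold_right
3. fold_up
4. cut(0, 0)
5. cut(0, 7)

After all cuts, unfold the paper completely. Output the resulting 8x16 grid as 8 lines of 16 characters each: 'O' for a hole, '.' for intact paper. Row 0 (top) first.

Op 1 fold_down: fold axis h@4; visible region now rows[4,8) x cols[0,16) = 4x16
Op 2 fold_right: fold axis v@8; visible region now rows[4,8) x cols[8,16) = 4x8
Op 3 fold_up: fold axis h@6; visible region now rows[4,6) x cols[8,16) = 2x8
Op 4 cut(0, 0): punch at orig (4,8); cuts so far [(4, 8)]; region rows[4,6) x cols[8,16) = 2x8
Op 5 cut(0, 7): punch at orig (4,15); cuts so far [(4, 8), (4, 15)]; region rows[4,6) x cols[8,16) = 2x8
Unfold 1 (reflect across h@6): 4 holes -> [(4, 8), (4, 15), (7, 8), (7, 15)]
Unfold 2 (reflect across v@8): 8 holes -> [(4, 0), (4, 7), (4, 8), (4, 15), (7, 0), (7, 7), (7, 8), (7, 15)]
Unfold 3 (reflect across h@4): 16 holes -> [(0, 0), (0, 7), (0, 8), (0, 15), (3, 0), (3, 7), (3, 8), (3, 15), (4, 0), (4, 7), (4, 8), (4, 15), (7, 0), (7, 7), (7, 8), (7, 15)]

Answer: O......OO......O
................
................
O......OO......O
O......OO......O
................
................
O......OO......O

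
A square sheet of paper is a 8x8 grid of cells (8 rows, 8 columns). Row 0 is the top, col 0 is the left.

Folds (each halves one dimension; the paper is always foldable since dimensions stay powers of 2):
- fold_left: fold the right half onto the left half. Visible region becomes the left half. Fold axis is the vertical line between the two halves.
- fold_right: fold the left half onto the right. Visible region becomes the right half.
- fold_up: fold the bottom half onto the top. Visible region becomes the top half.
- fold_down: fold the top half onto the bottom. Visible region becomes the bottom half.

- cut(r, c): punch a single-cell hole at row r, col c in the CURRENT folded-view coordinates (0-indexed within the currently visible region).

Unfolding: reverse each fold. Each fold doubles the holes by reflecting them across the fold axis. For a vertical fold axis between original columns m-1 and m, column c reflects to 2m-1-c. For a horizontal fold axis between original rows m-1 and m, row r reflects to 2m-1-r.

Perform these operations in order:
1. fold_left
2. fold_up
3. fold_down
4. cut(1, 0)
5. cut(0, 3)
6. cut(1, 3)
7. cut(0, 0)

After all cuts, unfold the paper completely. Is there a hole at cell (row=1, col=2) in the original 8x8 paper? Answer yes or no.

Answer: no

Derivation:
Op 1 fold_left: fold axis v@4; visible region now rows[0,8) x cols[0,4) = 8x4
Op 2 fold_up: fold axis h@4; visible region now rows[0,4) x cols[0,4) = 4x4
Op 3 fold_down: fold axis h@2; visible region now rows[2,4) x cols[0,4) = 2x4
Op 4 cut(1, 0): punch at orig (3,0); cuts so far [(3, 0)]; region rows[2,4) x cols[0,4) = 2x4
Op 5 cut(0, 3): punch at orig (2,3); cuts so far [(2, 3), (3, 0)]; region rows[2,4) x cols[0,4) = 2x4
Op 6 cut(1, 3): punch at orig (3,3); cuts so far [(2, 3), (3, 0), (3, 3)]; region rows[2,4) x cols[0,4) = 2x4
Op 7 cut(0, 0): punch at orig (2,0); cuts so far [(2, 0), (2, 3), (3, 0), (3, 3)]; region rows[2,4) x cols[0,4) = 2x4
Unfold 1 (reflect across h@2): 8 holes -> [(0, 0), (0, 3), (1, 0), (1, 3), (2, 0), (2, 3), (3, 0), (3, 3)]
Unfold 2 (reflect across h@4): 16 holes -> [(0, 0), (0, 3), (1, 0), (1, 3), (2, 0), (2, 3), (3, 0), (3, 3), (4, 0), (4, 3), (5, 0), (5, 3), (6, 0), (6, 3), (7, 0), (7, 3)]
Unfold 3 (reflect across v@4): 32 holes -> [(0, 0), (0, 3), (0, 4), (0, 7), (1, 0), (1, 3), (1, 4), (1, 7), (2, 0), (2, 3), (2, 4), (2, 7), (3, 0), (3, 3), (3, 4), (3, 7), (4, 0), (4, 3), (4, 4), (4, 7), (5, 0), (5, 3), (5, 4), (5, 7), (6, 0), (6, 3), (6, 4), (6, 7), (7, 0), (7, 3), (7, 4), (7, 7)]
Holes: [(0, 0), (0, 3), (0, 4), (0, 7), (1, 0), (1, 3), (1, 4), (1, 7), (2, 0), (2, 3), (2, 4), (2, 7), (3, 0), (3, 3), (3, 4), (3, 7), (4, 0), (4, 3), (4, 4), (4, 7), (5, 0), (5, 3), (5, 4), (5, 7), (6, 0), (6, 3), (6, 4), (6, 7), (7, 0), (7, 3), (7, 4), (7, 7)]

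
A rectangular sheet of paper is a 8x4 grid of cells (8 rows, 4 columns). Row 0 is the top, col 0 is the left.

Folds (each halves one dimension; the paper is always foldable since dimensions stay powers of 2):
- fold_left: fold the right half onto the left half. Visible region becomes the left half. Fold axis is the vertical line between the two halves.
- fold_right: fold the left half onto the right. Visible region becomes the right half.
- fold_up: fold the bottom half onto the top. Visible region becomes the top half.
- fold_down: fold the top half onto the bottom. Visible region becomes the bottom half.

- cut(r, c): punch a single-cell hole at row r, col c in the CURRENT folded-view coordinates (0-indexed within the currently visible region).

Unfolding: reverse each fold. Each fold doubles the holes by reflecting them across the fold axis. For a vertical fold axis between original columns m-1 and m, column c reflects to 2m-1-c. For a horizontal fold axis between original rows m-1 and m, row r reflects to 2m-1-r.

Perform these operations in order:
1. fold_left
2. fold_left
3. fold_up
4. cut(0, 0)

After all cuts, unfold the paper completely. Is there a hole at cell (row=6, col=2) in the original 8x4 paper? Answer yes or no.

Op 1 fold_left: fold axis v@2; visible region now rows[0,8) x cols[0,2) = 8x2
Op 2 fold_left: fold axis v@1; visible region now rows[0,8) x cols[0,1) = 8x1
Op 3 fold_up: fold axis h@4; visible region now rows[0,4) x cols[0,1) = 4x1
Op 4 cut(0, 0): punch at orig (0,0); cuts so far [(0, 0)]; region rows[0,4) x cols[0,1) = 4x1
Unfold 1 (reflect across h@4): 2 holes -> [(0, 0), (7, 0)]
Unfold 2 (reflect across v@1): 4 holes -> [(0, 0), (0, 1), (7, 0), (7, 1)]
Unfold 3 (reflect across v@2): 8 holes -> [(0, 0), (0, 1), (0, 2), (0, 3), (7, 0), (7, 1), (7, 2), (7, 3)]
Holes: [(0, 0), (0, 1), (0, 2), (0, 3), (7, 0), (7, 1), (7, 2), (7, 3)]

Answer: no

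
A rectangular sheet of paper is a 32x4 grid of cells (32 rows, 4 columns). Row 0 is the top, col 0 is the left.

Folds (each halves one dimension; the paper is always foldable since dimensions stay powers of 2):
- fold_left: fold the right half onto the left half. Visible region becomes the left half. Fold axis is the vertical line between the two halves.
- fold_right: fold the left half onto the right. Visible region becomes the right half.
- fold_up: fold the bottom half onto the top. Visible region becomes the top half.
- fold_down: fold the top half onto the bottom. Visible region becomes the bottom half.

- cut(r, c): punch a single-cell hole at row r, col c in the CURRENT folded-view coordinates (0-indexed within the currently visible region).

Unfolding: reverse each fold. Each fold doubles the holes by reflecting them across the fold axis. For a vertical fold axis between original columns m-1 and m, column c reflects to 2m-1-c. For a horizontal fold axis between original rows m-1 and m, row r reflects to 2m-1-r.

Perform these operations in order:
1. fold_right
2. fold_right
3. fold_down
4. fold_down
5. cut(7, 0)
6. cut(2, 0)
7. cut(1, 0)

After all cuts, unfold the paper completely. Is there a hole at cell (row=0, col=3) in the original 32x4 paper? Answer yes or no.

Answer: yes

Derivation:
Op 1 fold_right: fold axis v@2; visible region now rows[0,32) x cols[2,4) = 32x2
Op 2 fold_right: fold axis v@3; visible region now rows[0,32) x cols[3,4) = 32x1
Op 3 fold_down: fold axis h@16; visible region now rows[16,32) x cols[3,4) = 16x1
Op 4 fold_down: fold axis h@24; visible region now rows[24,32) x cols[3,4) = 8x1
Op 5 cut(7, 0): punch at orig (31,3); cuts so far [(31, 3)]; region rows[24,32) x cols[3,4) = 8x1
Op 6 cut(2, 0): punch at orig (26,3); cuts so far [(26, 3), (31, 3)]; region rows[24,32) x cols[3,4) = 8x1
Op 7 cut(1, 0): punch at orig (25,3); cuts so far [(25, 3), (26, 3), (31, 3)]; region rows[24,32) x cols[3,4) = 8x1
Unfold 1 (reflect across h@24): 6 holes -> [(16, 3), (21, 3), (22, 3), (25, 3), (26, 3), (31, 3)]
Unfold 2 (reflect across h@16): 12 holes -> [(0, 3), (5, 3), (6, 3), (9, 3), (10, 3), (15, 3), (16, 3), (21, 3), (22, 3), (25, 3), (26, 3), (31, 3)]
Unfold 3 (reflect across v@3): 24 holes -> [(0, 2), (0, 3), (5, 2), (5, 3), (6, 2), (6, 3), (9, 2), (9, 3), (10, 2), (10, 3), (15, 2), (15, 3), (16, 2), (16, 3), (21, 2), (21, 3), (22, 2), (22, 3), (25, 2), (25, 3), (26, 2), (26, 3), (31, 2), (31, 3)]
Unfold 4 (reflect across v@2): 48 holes -> [(0, 0), (0, 1), (0, 2), (0, 3), (5, 0), (5, 1), (5, 2), (5, 3), (6, 0), (6, 1), (6, 2), (6, 3), (9, 0), (9, 1), (9, 2), (9, 3), (10, 0), (10, 1), (10, 2), (10, 3), (15, 0), (15, 1), (15, 2), (15, 3), (16, 0), (16, 1), (16, 2), (16, 3), (21, 0), (21, 1), (21, 2), (21, 3), (22, 0), (22, 1), (22, 2), (22, 3), (25, 0), (25, 1), (25, 2), (25, 3), (26, 0), (26, 1), (26, 2), (26, 3), (31, 0), (31, 1), (31, 2), (31, 3)]
Holes: [(0, 0), (0, 1), (0, 2), (0, 3), (5, 0), (5, 1), (5, 2), (5, 3), (6, 0), (6, 1), (6, 2), (6, 3), (9, 0), (9, 1), (9, 2), (9, 3), (10, 0), (10, 1), (10, 2), (10, 3), (15, 0), (15, 1), (15, 2), (15, 3), (16, 0), (16, 1), (16, 2), (16, 3), (21, 0), (21, 1), (21, 2), (21, 3), (22, 0), (22, 1), (22, 2), (22, 3), (25, 0), (25, 1), (25, 2), (25, 3), (26, 0), (26, 1), (26, 2), (26, 3), (31, 0), (31, 1), (31, 2), (31, 3)]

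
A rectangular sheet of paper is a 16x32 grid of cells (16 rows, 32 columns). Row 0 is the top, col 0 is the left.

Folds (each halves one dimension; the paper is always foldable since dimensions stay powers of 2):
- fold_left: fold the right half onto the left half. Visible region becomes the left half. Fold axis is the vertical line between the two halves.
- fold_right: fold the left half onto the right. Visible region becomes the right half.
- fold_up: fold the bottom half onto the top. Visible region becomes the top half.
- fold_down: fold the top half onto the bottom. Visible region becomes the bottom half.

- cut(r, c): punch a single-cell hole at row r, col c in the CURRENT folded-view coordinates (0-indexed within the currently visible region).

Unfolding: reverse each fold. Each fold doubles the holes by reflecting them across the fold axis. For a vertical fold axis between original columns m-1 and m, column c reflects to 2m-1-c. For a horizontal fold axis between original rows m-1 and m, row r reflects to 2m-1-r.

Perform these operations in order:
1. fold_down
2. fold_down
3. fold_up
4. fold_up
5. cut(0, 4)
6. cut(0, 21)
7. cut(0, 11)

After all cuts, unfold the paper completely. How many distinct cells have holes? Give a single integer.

Answer: 48

Derivation:
Op 1 fold_down: fold axis h@8; visible region now rows[8,16) x cols[0,32) = 8x32
Op 2 fold_down: fold axis h@12; visible region now rows[12,16) x cols[0,32) = 4x32
Op 3 fold_up: fold axis h@14; visible region now rows[12,14) x cols[0,32) = 2x32
Op 4 fold_up: fold axis h@13; visible region now rows[12,13) x cols[0,32) = 1x32
Op 5 cut(0, 4): punch at orig (12,4); cuts so far [(12, 4)]; region rows[12,13) x cols[0,32) = 1x32
Op 6 cut(0, 21): punch at orig (12,21); cuts so far [(12, 4), (12, 21)]; region rows[12,13) x cols[0,32) = 1x32
Op 7 cut(0, 11): punch at orig (12,11); cuts so far [(12, 4), (12, 11), (12, 21)]; region rows[12,13) x cols[0,32) = 1x32
Unfold 1 (reflect across h@13): 6 holes -> [(12, 4), (12, 11), (12, 21), (13, 4), (13, 11), (13, 21)]
Unfold 2 (reflect across h@14): 12 holes -> [(12, 4), (12, 11), (12, 21), (13, 4), (13, 11), (13, 21), (14, 4), (14, 11), (14, 21), (15, 4), (15, 11), (15, 21)]
Unfold 3 (reflect across h@12): 24 holes -> [(8, 4), (8, 11), (8, 21), (9, 4), (9, 11), (9, 21), (10, 4), (10, 11), (10, 21), (11, 4), (11, 11), (11, 21), (12, 4), (12, 11), (12, 21), (13, 4), (13, 11), (13, 21), (14, 4), (14, 11), (14, 21), (15, 4), (15, 11), (15, 21)]
Unfold 4 (reflect across h@8): 48 holes -> [(0, 4), (0, 11), (0, 21), (1, 4), (1, 11), (1, 21), (2, 4), (2, 11), (2, 21), (3, 4), (3, 11), (3, 21), (4, 4), (4, 11), (4, 21), (5, 4), (5, 11), (5, 21), (6, 4), (6, 11), (6, 21), (7, 4), (7, 11), (7, 21), (8, 4), (8, 11), (8, 21), (9, 4), (9, 11), (9, 21), (10, 4), (10, 11), (10, 21), (11, 4), (11, 11), (11, 21), (12, 4), (12, 11), (12, 21), (13, 4), (13, 11), (13, 21), (14, 4), (14, 11), (14, 21), (15, 4), (15, 11), (15, 21)]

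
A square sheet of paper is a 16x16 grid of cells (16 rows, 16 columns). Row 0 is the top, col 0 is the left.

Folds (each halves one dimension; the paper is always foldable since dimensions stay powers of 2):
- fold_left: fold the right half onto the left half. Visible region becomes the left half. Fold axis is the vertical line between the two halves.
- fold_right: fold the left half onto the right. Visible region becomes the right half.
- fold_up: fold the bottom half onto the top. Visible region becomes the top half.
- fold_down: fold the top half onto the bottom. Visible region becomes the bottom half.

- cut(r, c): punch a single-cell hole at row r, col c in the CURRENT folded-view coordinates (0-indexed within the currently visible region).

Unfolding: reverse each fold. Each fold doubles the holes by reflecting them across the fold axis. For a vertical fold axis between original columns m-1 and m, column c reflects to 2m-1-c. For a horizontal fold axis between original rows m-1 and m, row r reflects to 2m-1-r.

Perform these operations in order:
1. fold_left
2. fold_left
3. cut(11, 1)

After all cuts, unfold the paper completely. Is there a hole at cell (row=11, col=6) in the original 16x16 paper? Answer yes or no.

Answer: yes

Derivation:
Op 1 fold_left: fold axis v@8; visible region now rows[0,16) x cols[0,8) = 16x8
Op 2 fold_left: fold axis v@4; visible region now rows[0,16) x cols[0,4) = 16x4
Op 3 cut(11, 1): punch at orig (11,1); cuts so far [(11, 1)]; region rows[0,16) x cols[0,4) = 16x4
Unfold 1 (reflect across v@4): 2 holes -> [(11, 1), (11, 6)]
Unfold 2 (reflect across v@8): 4 holes -> [(11, 1), (11, 6), (11, 9), (11, 14)]
Holes: [(11, 1), (11, 6), (11, 9), (11, 14)]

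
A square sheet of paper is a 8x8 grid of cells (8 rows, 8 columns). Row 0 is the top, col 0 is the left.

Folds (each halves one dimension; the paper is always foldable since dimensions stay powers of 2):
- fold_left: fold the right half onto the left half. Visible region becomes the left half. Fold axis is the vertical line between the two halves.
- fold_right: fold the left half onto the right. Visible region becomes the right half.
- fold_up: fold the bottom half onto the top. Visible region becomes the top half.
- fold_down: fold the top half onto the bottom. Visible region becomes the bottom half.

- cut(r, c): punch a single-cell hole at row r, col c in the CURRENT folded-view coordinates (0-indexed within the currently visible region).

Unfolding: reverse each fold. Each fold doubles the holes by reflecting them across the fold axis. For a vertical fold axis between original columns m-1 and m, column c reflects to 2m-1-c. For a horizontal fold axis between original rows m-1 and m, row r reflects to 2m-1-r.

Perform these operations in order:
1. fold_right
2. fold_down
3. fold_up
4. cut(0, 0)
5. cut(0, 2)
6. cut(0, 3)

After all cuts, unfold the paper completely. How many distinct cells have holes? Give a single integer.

Op 1 fold_right: fold axis v@4; visible region now rows[0,8) x cols[4,8) = 8x4
Op 2 fold_down: fold axis h@4; visible region now rows[4,8) x cols[4,8) = 4x4
Op 3 fold_up: fold axis h@6; visible region now rows[4,6) x cols[4,8) = 2x4
Op 4 cut(0, 0): punch at orig (4,4); cuts so far [(4, 4)]; region rows[4,6) x cols[4,8) = 2x4
Op 5 cut(0, 2): punch at orig (4,6); cuts so far [(4, 4), (4, 6)]; region rows[4,6) x cols[4,8) = 2x4
Op 6 cut(0, 3): punch at orig (4,7); cuts so far [(4, 4), (4, 6), (4, 7)]; region rows[4,6) x cols[4,8) = 2x4
Unfold 1 (reflect across h@6): 6 holes -> [(4, 4), (4, 6), (4, 7), (7, 4), (7, 6), (7, 7)]
Unfold 2 (reflect across h@4): 12 holes -> [(0, 4), (0, 6), (0, 7), (3, 4), (3, 6), (3, 7), (4, 4), (4, 6), (4, 7), (7, 4), (7, 6), (7, 7)]
Unfold 3 (reflect across v@4): 24 holes -> [(0, 0), (0, 1), (0, 3), (0, 4), (0, 6), (0, 7), (3, 0), (3, 1), (3, 3), (3, 4), (3, 6), (3, 7), (4, 0), (4, 1), (4, 3), (4, 4), (4, 6), (4, 7), (7, 0), (7, 1), (7, 3), (7, 4), (7, 6), (7, 7)]

Answer: 24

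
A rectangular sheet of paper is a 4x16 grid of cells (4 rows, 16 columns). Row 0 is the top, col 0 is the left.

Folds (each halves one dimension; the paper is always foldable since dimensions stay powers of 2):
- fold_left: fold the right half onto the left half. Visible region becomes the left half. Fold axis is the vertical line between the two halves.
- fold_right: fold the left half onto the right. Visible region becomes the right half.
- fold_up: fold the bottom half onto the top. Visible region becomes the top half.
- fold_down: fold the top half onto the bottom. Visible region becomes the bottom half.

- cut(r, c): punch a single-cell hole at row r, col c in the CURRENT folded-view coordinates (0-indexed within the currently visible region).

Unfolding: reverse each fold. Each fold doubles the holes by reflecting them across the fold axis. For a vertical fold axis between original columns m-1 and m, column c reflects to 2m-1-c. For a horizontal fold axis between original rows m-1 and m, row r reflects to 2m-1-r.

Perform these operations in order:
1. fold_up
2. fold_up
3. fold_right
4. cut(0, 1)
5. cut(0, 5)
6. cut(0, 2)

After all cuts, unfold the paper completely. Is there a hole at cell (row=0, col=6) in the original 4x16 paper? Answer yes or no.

Op 1 fold_up: fold axis h@2; visible region now rows[0,2) x cols[0,16) = 2x16
Op 2 fold_up: fold axis h@1; visible region now rows[0,1) x cols[0,16) = 1x16
Op 3 fold_right: fold axis v@8; visible region now rows[0,1) x cols[8,16) = 1x8
Op 4 cut(0, 1): punch at orig (0,9); cuts so far [(0, 9)]; region rows[0,1) x cols[8,16) = 1x8
Op 5 cut(0, 5): punch at orig (0,13); cuts so far [(0, 9), (0, 13)]; region rows[0,1) x cols[8,16) = 1x8
Op 6 cut(0, 2): punch at orig (0,10); cuts so far [(0, 9), (0, 10), (0, 13)]; region rows[0,1) x cols[8,16) = 1x8
Unfold 1 (reflect across v@8): 6 holes -> [(0, 2), (0, 5), (0, 6), (0, 9), (0, 10), (0, 13)]
Unfold 2 (reflect across h@1): 12 holes -> [(0, 2), (0, 5), (0, 6), (0, 9), (0, 10), (0, 13), (1, 2), (1, 5), (1, 6), (1, 9), (1, 10), (1, 13)]
Unfold 3 (reflect across h@2): 24 holes -> [(0, 2), (0, 5), (0, 6), (0, 9), (0, 10), (0, 13), (1, 2), (1, 5), (1, 6), (1, 9), (1, 10), (1, 13), (2, 2), (2, 5), (2, 6), (2, 9), (2, 10), (2, 13), (3, 2), (3, 5), (3, 6), (3, 9), (3, 10), (3, 13)]
Holes: [(0, 2), (0, 5), (0, 6), (0, 9), (0, 10), (0, 13), (1, 2), (1, 5), (1, 6), (1, 9), (1, 10), (1, 13), (2, 2), (2, 5), (2, 6), (2, 9), (2, 10), (2, 13), (3, 2), (3, 5), (3, 6), (3, 9), (3, 10), (3, 13)]

Answer: yes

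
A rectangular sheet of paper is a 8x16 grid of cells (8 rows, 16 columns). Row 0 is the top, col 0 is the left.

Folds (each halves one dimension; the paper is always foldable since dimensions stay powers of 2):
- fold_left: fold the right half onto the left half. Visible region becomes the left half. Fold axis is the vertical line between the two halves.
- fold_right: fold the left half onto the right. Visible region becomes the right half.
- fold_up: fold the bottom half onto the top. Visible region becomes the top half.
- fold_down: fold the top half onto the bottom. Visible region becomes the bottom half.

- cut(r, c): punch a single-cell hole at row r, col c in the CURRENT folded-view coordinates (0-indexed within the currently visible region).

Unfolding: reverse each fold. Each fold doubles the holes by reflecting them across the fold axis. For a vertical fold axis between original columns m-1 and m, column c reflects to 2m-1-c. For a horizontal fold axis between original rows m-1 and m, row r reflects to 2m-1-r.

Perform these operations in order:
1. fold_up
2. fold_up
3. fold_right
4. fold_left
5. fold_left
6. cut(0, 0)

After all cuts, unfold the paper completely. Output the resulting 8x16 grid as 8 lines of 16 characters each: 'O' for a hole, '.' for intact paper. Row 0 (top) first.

Answer: O..OO..OO..OO..O
................
................
O..OO..OO..OO..O
O..OO..OO..OO..O
................
................
O..OO..OO..OO..O

Derivation:
Op 1 fold_up: fold axis h@4; visible region now rows[0,4) x cols[0,16) = 4x16
Op 2 fold_up: fold axis h@2; visible region now rows[0,2) x cols[0,16) = 2x16
Op 3 fold_right: fold axis v@8; visible region now rows[0,2) x cols[8,16) = 2x8
Op 4 fold_left: fold axis v@12; visible region now rows[0,2) x cols[8,12) = 2x4
Op 5 fold_left: fold axis v@10; visible region now rows[0,2) x cols[8,10) = 2x2
Op 6 cut(0, 0): punch at orig (0,8); cuts so far [(0, 8)]; region rows[0,2) x cols[8,10) = 2x2
Unfold 1 (reflect across v@10): 2 holes -> [(0, 8), (0, 11)]
Unfold 2 (reflect across v@12): 4 holes -> [(0, 8), (0, 11), (0, 12), (0, 15)]
Unfold 3 (reflect across v@8): 8 holes -> [(0, 0), (0, 3), (0, 4), (0, 7), (0, 8), (0, 11), (0, 12), (0, 15)]
Unfold 4 (reflect across h@2): 16 holes -> [(0, 0), (0, 3), (0, 4), (0, 7), (0, 8), (0, 11), (0, 12), (0, 15), (3, 0), (3, 3), (3, 4), (3, 7), (3, 8), (3, 11), (3, 12), (3, 15)]
Unfold 5 (reflect across h@4): 32 holes -> [(0, 0), (0, 3), (0, 4), (0, 7), (0, 8), (0, 11), (0, 12), (0, 15), (3, 0), (3, 3), (3, 4), (3, 7), (3, 8), (3, 11), (3, 12), (3, 15), (4, 0), (4, 3), (4, 4), (4, 7), (4, 8), (4, 11), (4, 12), (4, 15), (7, 0), (7, 3), (7, 4), (7, 7), (7, 8), (7, 11), (7, 12), (7, 15)]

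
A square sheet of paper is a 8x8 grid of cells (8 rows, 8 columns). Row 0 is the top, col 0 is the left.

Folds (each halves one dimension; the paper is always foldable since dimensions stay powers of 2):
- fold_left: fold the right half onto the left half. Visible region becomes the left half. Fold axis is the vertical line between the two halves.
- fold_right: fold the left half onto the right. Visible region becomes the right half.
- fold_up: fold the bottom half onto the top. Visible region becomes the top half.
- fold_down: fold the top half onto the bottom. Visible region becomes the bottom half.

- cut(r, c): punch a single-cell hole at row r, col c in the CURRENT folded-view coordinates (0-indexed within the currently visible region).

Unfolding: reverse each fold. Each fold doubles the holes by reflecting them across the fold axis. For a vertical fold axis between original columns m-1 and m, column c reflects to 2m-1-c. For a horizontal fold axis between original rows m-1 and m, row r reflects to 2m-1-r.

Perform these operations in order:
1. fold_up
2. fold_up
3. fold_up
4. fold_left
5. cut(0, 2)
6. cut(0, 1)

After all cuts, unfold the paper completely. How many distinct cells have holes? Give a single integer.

Answer: 32

Derivation:
Op 1 fold_up: fold axis h@4; visible region now rows[0,4) x cols[0,8) = 4x8
Op 2 fold_up: fold axis h@2; visible region now rows[0,2) x cols[0,8) = 2x8
Op 3 fold_up: fold axis h@1; visible region now rows[0,1) x cols[0,8) = 1x8
Op 4 fold_left: fold axis v@4; visible region now rows[0,1) x cols[0,4) = 1x4
Op 5 cut(0, 2): punch at orig (0,2); cuts so far [(0, 2)]; region rows[0,1) x cols[0,4) = 1x4
Op 6 cut(0, 1): punch at orig (0,1); cuts so far [(0, 1), (0, 2)]; region rows[0,1) x cols[0,4) = 1x4
Unfold 1 (reflect across v@4): 4 holes -> [(0, 1), (0, 2), (0, 5), (0, 6)]
Unfold 2 (reflect across h@1): 8 holes -> [(0, 1), (0, 2), (0, 5), (0, 6), (1, 1), (1, 2), (1, 5), (1, 6)]
Unfold 3 (reflect across h@2): 16 holes -> [(0, 1), (0, 2), (0, 5), (0, 6), (1, 1), (1, 2), (1, 5), (1, 6), (2, 1), (2, 2), (2, 5), (2, 6), (3, 1), (3, 2), (3, 5), (3, 6)]
Unfold 4 (reflect across h@4): 32 holes -> [(0, 1), (0, 2), (0, 5), (0, 6), (1, 1), (1, 2), (1, 5), (1, 6), (2, 1), (2, 2), (2, 5), (2, 6), (3, 1), (3, 2), (3, 5), (3, 6), (4, 1), (4, 2), (4, 5), (4, 6), (5, 1), (5, 2), (5, 5), (5, 6), (6, 1), (6, 2), (6, 5), (6, 6), (7, 1), (7, 2), (7, 5), (7, 6)]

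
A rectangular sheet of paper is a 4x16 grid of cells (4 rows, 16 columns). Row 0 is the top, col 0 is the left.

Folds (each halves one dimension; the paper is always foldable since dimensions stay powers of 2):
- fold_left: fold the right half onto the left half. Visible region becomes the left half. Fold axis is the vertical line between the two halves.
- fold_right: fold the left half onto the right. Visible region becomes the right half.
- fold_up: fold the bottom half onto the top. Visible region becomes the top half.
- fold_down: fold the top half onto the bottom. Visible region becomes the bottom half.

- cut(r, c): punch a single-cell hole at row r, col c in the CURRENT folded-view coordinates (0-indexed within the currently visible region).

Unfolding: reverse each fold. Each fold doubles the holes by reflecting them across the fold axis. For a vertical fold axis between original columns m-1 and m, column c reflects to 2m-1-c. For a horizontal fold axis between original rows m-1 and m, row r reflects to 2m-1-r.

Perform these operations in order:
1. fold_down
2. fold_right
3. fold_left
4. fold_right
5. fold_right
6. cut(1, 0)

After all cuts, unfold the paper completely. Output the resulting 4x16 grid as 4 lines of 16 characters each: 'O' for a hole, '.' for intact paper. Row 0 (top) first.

Answer: OOOOOOOOOOOOOOOO
................
................
OOOOOOOOOOOOOOOO

Derivation:
Op 1 fold_down: fold axis h@2; visible region now rows[2,4) x cols[0,16) = 2x16
Op 2 fold_right: fold axis v@8; visible region now rows[2,4) x cols[8,16) = 2x8
Op 3 fold_left: fold axis v@12; visible region now rows[2,4) x cols[8,12) = 2x4
Op 4 fold_right: fold axis v@10; visible region now rows[2,4) x cols[10,12) = 2x2
Op 5 fold_right: fold axis v@11; visible region now rows[2,4) x cols[11,12) = 2x1
Op 6 cut(1, 0): punch at orig (3,11); cuts so far [(3, 11)]; region rows[2,4) x cols[11,12) = 2x1
Unfold 1 (reflect across v@11): 2 holes -> [(3, 10), (3, 11)]
Unfold 2 (reflect across v@10): 4 holes -> [(3, 8), (3, 9), (3, 10), (3, 11)]
Unfold 3 (reflect across v@12): 8 holes -> [(3, 8), (3, 9), (3, 10), (3, 11), (3, 12), (3, 13), (3, 14), (3, 15)]
Unfold 4 (reflect across v@8): 16 holes -> [(3, 0), (3, 1), (3, 2), (3, 3), (3, 4), (3, 5), (3, 6), (3, 7), (3, 8), (3, 9), (3, 10), (3, 11), (3, 12), (3, 13), (3, 14), (3, 15)]
Unfold 5 (reflect across h@2): 32 holes -> [(0, 0), (0, 1), (0, 2), (0, 3), (0, 4), (0, 5), (0, 6), (0, 7), (0, 8), (0, 9), (0, 10), (0, 11), (0, 12), (0, 13), (0, 14), (0, 15), (3, 0), (3, 1), (3, 2), (3, 3), (3, 4), (3, 5), (3, 6), (3, 7), (3, 8), (3, 9), (3, 10), (3, 11), (3, 12), (3, 13), (3, 14), (3, 15)]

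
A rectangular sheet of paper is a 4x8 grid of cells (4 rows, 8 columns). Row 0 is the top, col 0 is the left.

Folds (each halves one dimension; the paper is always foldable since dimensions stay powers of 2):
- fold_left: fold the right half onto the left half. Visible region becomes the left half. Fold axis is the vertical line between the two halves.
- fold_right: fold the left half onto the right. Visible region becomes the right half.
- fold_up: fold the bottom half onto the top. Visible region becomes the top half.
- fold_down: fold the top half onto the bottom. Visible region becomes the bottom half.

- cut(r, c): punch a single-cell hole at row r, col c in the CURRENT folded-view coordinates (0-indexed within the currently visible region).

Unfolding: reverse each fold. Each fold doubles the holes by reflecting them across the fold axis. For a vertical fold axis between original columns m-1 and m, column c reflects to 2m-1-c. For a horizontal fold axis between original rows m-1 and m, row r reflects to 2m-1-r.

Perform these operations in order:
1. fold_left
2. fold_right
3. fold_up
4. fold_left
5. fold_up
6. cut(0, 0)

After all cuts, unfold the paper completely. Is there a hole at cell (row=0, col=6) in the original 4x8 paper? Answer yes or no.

Op 1 fold_left: fold axis v@4; visible region now rows[0,4) x cols[0,4) = 4x4
Op 2 fold_right: fold axis v@2; visible region now rows[0,4) x cols[2,4) = 4x2
Op 3 fold_up: fold axis h@2; visible region now rows[0,2) x cols[2,4) = 2x2
Op 4 fold_left: fold axis v@3; visible region now rows[0,2) x cols[2,3) = 2x1
Op 5 fold_up: fold axis h@1; visible region now rows[0,1) x cols[2,3) = 1x1
Op 6 cut(0, 0): punch at orig (0,2); cuts so far [(0, 2)]; region rows[0,1) x cols[2,3) = 1x1
Unfold 1 (reflect across h@1): 2 holes -> [(0, 2), (1, 2)]
Unfold 2 (reflect across v@3): 4 holes -> [(0, 2), (0, 3), (1, 2), (1, 3)]
Unfold 3 (reflect across h@2): 8 holes -> [(0, 2), (0, 3), (1, 2), (1, 3), (2, 2), (2, 3), (3, 2), (3, 3)]
Unfold 4 (reflect across v@2): 16 holes -> [(0, 0), (0, 1), (0, 2), (0, 3), (1, 0), (1, 1), (1, 2), (1, 3), (2, 0), (2, 1), (2, 2), (2, 3), (3, 0), (3, 1), (3, 2), (3, 3)]
Unfold 5 (reflect across v@4): 32 holes -> [(0, 0), (0, 1), (0, 2), (0, 3), (0, 4), (0, 5), (0, 6), (0, 7), (1, 0), (1, 1), (1, 2), (1, 3), (1, 4), (1, 5), (1, 6), (1, 7), (2, 0), (2, 1), (2, 2), (2, 3), (2, 4), (2, 5), (2, 6), (2, 7), (3, 0), (3, 1), (3, 2), (3, 3), (3, 4), (3, 5), (3, 6), (3, 7)]
Holes: [(0, 0), (0, 1), (0, 2), (0, 3), (0, 4), (0, 5), (0, 6), (0, 7), (1, 0), (1, 1), (1, 2), (1, 3), (1, 4), (1, 5), (1, 6), (1, 7), (2, 0), (2, 1), (2, 2), (2, 3), (2, 4), (2, 5), (2, 6), (2, 7), (3, 0), (3, 1), (3, 2), (3, 3), (3, 4), (3, 5), (3, 6), (3, 7)]

Answer: yes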